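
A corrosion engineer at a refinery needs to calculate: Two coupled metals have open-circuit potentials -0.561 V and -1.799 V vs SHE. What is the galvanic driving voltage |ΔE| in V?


Driving voltage is the absolute potential difference.
|ΔE| = |-0.561 − (-1.799)| = 1.238 V

1.238 V


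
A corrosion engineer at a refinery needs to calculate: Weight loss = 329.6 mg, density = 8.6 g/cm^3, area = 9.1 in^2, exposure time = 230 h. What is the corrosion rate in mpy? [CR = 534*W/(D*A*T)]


Apply the mpy weight-loss relation: CR = 534 * W / (D * A * T)
Numerator: 534 * 329.6 = 176006.4
Denominator: 8.6 * 9.1 * 230 = 17999.8
CR = 176006.4 / 17999.8 = 9.7782 mpy

9.7782 mpy


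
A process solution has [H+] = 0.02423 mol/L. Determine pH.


pH = −log10[H+]
pH = −log10(0.02423) = 1.62

1.62


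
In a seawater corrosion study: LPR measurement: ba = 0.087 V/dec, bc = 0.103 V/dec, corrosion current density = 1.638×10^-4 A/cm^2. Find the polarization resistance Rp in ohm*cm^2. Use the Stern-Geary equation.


Apply the Stern-Geary equation: Rp = ba*bc / (2.303*icorr*(ba+bc))
ba*bc = 0.087*0.103 = 0.008961
ba+bc = 0.19; 2.303*icorr*(ba+bc) = 2.303*1.638×10^-4*0.19 = 7.1673966×10^-5
Rp = 0.008961 / 7.1673966×10^-5 = 125.02 ohm*cm^2

125.02 ohm*cm^2


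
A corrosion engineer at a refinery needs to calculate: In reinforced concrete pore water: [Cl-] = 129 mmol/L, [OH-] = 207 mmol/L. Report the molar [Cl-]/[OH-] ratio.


Threshold parameter = [Cl-] / [OH-] (molar basis; both in mmol/L, so units cancel)
Ratio = 129 / 207 = 0.62

0.62


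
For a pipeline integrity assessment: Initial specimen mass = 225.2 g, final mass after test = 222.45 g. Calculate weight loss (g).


Weight loss = initial − final
WL = 225.2 − 222.45 = 2.75 g

2.75 g


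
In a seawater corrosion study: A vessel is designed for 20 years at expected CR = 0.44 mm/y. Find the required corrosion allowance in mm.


Corrosion allowance = CR × design life
CA = 0.44 * 20 = 8.8 mm

8.8 mm


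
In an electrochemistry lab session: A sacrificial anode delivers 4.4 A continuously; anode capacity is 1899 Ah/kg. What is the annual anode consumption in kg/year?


Annual consumption = current * hours per year / capacity
Rate = 4.4 * 8760 / 1899 = 20.3 kg/year

20.3 kg/year


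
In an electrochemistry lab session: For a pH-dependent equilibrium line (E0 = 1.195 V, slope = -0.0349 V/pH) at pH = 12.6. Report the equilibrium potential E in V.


Apply the Pourbaix line equation: E = E0 + slope*pH
E = 1.195 + (-0.0349)*12.6 = 1.195 + (-0.43974) = 0.75526 V
Rounded to 4 decimal places: E = 0.7553 V

0.7553 V


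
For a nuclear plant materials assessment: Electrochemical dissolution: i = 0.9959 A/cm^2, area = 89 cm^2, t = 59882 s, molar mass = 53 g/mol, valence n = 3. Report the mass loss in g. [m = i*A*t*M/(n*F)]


Apply Faraday's law: m = i*A*t*M / (n*F)
Total charge passed Q = i*A*t = 0.9959*89*59882 = 5307647.0582 C
m = Q*M/(n*F) = 5307647.0582*53/(3*96485) = 971.8447 g

971.8447 g


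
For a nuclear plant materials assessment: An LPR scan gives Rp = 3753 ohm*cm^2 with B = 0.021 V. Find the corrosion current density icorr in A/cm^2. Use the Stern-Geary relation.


Apply the Stern-Geary relation: icorr = B / Rp
icorr = 0.021 / 3753 = 5.596×10^-6 A/cm^2

5.596×10^-6 A/cm^2


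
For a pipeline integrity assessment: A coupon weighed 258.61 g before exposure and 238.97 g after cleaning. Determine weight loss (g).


Weight loss = initial − final
WL = 258.61 − 238.97 = 19.64 g

19.64 g


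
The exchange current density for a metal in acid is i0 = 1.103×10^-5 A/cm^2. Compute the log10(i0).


i0 = 1.103×10^-5 A/cm^2
log10(i0) = -4.957

-4.957


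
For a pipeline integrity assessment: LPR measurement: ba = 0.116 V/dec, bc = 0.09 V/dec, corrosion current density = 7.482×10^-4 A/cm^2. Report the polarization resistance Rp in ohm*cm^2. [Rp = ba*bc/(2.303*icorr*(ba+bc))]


Apply the Stern-Geary equation: Rp = ba*bc / (2.303*icorr*(ba+bc))
ba*bc = 0.116*0.09 = 0.01044
ba+bc = 0.206; 2.303*icorr*(ba+bc) = 2.303*7.482×10^-4*0.206 = 3.5495955×10^-4
Rp = 0.01044 / 3.5495955×10^-4 = 29.41 ohm*cm^2

29.41 ohm*cm^2


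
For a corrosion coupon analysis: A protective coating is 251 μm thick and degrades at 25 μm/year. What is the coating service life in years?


Service life = thickness / degradation rate
Life = 251 / 25 = 10.0 years

10.0 years


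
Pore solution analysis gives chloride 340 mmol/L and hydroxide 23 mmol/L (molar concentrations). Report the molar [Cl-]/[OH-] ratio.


Threshold parameter = [Cl-] / [OH-] (molar basis; both in mmol/L, so units cancel)
Ratio = 340 / 23 = 14.78

14.78


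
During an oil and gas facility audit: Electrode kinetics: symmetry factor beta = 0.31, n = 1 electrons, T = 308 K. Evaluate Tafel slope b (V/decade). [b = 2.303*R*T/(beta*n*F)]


Apply the Tafel slope relation: b = 2.303*R*T/(beta*n*F)
Numerator: 2.303 * 8.314 * 308 = 5897.32
Denominator: 0.31 * 1 * 96485 = 29910.35
b = 5897.32 / 29910.35 = 0.197 V/decade

0.197 V/decade


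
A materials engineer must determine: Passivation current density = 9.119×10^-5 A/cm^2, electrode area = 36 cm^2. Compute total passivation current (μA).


I = i_pass * A, then convert A → μA (×10^6)
I = 9.119×10^-5 * 36 * 10^6 = 3282.84 μA

3282.84 μA


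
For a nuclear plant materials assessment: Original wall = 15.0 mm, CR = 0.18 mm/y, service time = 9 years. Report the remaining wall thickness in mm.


Remaining wall = original − CR × time
t = 15.0 − 0.18*9 = 15.0 − 1.62 = 13.38 mm

13.38 mm


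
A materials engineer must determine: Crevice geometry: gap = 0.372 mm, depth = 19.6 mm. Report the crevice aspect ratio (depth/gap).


Aspect ratio = depth / gap
Ratio = 19.6 / 0.372 = 52.7

52.7


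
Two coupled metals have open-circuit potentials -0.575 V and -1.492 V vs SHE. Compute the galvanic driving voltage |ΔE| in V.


Driving voltage is the absolute potential difference.
|ΔE| = |-0.575 − (-1.492)| = 0.917 V

0.917 V


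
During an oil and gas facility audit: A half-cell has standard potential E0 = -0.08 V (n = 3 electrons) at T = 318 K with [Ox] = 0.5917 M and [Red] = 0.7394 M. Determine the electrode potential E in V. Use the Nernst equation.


Apply the Nernst equation: E = E0 + (RT/nF)*ln([Ox]/[Red])
Step 1: RT/nF = 8.314*318/(3*96485) = 0.0091339 V
Step 2: [Ox]/[Red] = 0.5917/0.7394 = 0.800243
Step 3: ln(0.800243) = -0.22284
Step 4: correction = 0.0091339 * -0.22284 = -0.002 V
E = -0.08 + -0.002 = -0.082 V

-0.082 V


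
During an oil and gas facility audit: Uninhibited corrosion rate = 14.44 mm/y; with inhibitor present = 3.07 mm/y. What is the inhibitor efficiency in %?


Apply the inhibitor-efficiency definition: IE = (CR_blank − CR_inh)/CR_blank × 100
IE = (14.44 − 3.07) / 14.44 × 100
IE = 11.37 / 14.44 × 100 = 78.7 %

78.7 %


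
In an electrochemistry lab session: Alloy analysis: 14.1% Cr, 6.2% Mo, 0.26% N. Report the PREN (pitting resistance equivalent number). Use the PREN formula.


Apply the PREN formula: PREN = Cr + 3.3*Mo + 16*N
PREN = 14.1 + 3.3*6.2 + 16*0.26
PREN = 14.1 + 20.46 + 4.16 = 38.72

38.72


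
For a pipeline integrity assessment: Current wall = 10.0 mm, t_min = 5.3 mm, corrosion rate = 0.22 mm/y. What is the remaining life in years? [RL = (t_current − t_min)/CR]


Apply the remaining-life relation: RL = (t_current − t_min) / CR
RL = (10.0 − 5.3) / 0.22 = 4.7 / 0.22 = 21.4 years

21.4 years


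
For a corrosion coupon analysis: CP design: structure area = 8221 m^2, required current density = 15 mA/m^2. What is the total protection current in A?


I = area * current density, then convert mA → A (÷1000)
I = 8221 * 15 / 1000 = 123.32 A

123.32 A


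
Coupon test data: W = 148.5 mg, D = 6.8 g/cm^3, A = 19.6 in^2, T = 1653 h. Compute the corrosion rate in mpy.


Apply the mpy weight-loss relation: CR = 534 * W / (D * A * T)
Numerator: 534 * 148.5 = 79299.0
Denominator: 6.8 * 19.6 * 1653 = 220311.84
CR = 79299.0 / 220311.84 = 0.35994 mpy

0.35994 mpy


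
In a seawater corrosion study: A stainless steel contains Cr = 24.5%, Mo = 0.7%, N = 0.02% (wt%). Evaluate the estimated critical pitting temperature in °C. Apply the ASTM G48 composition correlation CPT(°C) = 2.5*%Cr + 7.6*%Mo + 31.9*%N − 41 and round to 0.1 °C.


Apply the ASTM G48 empirical CPT estimate: CPT(°C) = 2.5*%Cr + 7.6*%Mo + 31.9*%N − 41
2.5*24.5 = 61.25; 7.6*0.7 = 5.32; 31.9*0.02 = 0.638
CPT = 61.25 + 5.32 + 0.638 − 41 = 26.208 °C
Rounded to 0.1 °C: CPT ≈ 26.2 °C

26.2 °C


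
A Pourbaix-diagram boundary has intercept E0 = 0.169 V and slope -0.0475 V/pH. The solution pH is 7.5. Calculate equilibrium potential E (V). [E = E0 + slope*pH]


Apply the Pourbaix line equation: E = E0 + slope*pH
E = 0.169 + (-0.0475)*7.5 = 0.169 + (-0.35625) = -0.18725 V
Rounded to 4 decimal places: E = -0.1873 V

-0.1873 V


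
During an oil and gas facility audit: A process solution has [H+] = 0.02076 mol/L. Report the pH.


pH = −log10[H+]
pH = −log10(0.02076) = 1.68

1.68


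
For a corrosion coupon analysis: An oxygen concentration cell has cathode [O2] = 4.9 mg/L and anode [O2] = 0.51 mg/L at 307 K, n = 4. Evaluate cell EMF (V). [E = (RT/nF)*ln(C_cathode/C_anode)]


Apply the Nernst concentration-cell relation: E = (RT/nF)*ln(C_cathode/C_anode)
RT/nF = 8.314*307/(4*96485) = 0.00661346 V
ln(4.9/0.51) = 2.26258
E = 0.00661346 * 2.26258 = 0.01496 V

0.01496 V


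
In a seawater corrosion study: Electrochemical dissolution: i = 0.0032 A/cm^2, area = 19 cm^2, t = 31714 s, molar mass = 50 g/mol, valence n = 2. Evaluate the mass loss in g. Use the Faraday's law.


Apply Faraday's law: m = i*A*t*M / (n*F)
Total charge passed Q = i*A*t = 0.0032*19*31714 = 1928.2112 C
m = Q*M/(n*F) = 1928.2112*50/(2*96485) = 0.4996 g

0.4996 g


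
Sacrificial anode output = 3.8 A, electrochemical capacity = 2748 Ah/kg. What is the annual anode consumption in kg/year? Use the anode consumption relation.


Annual consumption = current * hours per year / capacity
Rate = 3.8 * 8760 / 2748 = 12.1 kg/year

12.1 kg/year


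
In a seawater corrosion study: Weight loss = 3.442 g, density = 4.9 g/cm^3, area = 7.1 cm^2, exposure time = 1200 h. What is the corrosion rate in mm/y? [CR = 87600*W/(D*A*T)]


Apply the mm/y weight-loss relation: CR = 87600 * W / (D * A * T)
Numerator: 87600 * 3.442 = 301519.2
Denominator: 4.9 * 7.1 * 1200 = 41748.0
CR = 301519.2 / 41748.0 = 7.222363 mm/y

7.222363 mm/y


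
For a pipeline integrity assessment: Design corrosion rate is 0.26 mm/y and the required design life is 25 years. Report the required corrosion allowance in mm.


Corrosion allowance = CR × design life
CA = 0.26 * 25 = 6.5 mm

6.5 mm


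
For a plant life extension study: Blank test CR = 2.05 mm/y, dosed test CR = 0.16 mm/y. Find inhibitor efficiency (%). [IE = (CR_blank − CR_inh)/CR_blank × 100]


Apply the inhibitor-efficiency definition: IE = (CR_blank − CR_inh)/CR_blank × 100
IE = (2.05 − 0.16) / 2.05 × 100
IE = 1.89 / 2.05 × 100 = 92.2 %

92.2 %


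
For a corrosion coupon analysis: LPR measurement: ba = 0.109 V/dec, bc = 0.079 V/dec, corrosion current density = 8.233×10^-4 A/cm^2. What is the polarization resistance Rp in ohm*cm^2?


Apply the Stern-Geary equation: Rp = ba*bc / (2.303*icorr*(ba+bc))
ba*bc = 0.109*0.079 = 0.008611
ba+bc = 0.188; 2.303*icorr*(ba+bc) = 2.303*8.233×10^-4*0.188 = 3.5645926×10^-4
Rp = 0.008611 / 3.5645926×10^-4 = 24.2 ohm*cm^2

24.2 ohm*cm^2


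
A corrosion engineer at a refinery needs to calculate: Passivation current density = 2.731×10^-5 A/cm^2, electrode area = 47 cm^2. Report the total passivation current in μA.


I = i_pass * A, then convert A → μA (×10^6)
I = 2.731×10^-5 * 47 * 10^6 = 1283.57 μA

1283.57 μA


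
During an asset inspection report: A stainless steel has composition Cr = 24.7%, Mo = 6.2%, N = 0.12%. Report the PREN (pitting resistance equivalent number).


Apply the PREN formula: PREN = Cr + 3.3*Mo + 16*N
PREN = 24.7 + 3.3*6.2 + 16*0.12
PREN = 24.7 + 20.46 + 1.92 = 47.08

47.08


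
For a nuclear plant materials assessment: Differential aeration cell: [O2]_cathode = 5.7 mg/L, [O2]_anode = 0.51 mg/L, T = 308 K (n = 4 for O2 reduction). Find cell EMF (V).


Apply the Nernst concentration-cell relation: E = (RT/nF)*ln(C_cathode/C_anode)
RT/nF = 8.314*308/(4*96485) = 0.006635 V
ln(5.7/0.51) = 2.41381
E = 0.006635 * 2.41381 = 0.01602 V

0.01602 V


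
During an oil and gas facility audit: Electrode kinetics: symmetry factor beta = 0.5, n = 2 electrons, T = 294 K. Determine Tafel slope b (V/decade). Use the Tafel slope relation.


Apply the Tafel slope relation: b = 2.303*R*T/(beta*n*F)
Numerator: 2.303 * 8.314 * 294 = 5629.26
Denominator: 0.5 * 2 * 96485 = 96485.0
b = 5629.26 / 96485.0 = 0.058 V/decade

0.058 V/decade


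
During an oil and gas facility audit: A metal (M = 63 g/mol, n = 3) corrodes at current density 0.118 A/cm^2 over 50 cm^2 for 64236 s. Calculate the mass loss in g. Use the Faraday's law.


Apply Faraday's law: m = i*A*t*M / (n*F)
Total charge passed Q = i*A*t = 0.118*50*64236 = 378992.4 C
m = Q*M/(n*F) = 378992.4*63/(3*96485) = 82.48785 g

82.48785 g


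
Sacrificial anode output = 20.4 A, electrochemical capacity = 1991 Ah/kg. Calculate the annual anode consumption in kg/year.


Annual consumption = current * hours per year / capacity
Rate = 20.4 * 8760 / 1991 = 89.8 kg/year

89.8 kg/year


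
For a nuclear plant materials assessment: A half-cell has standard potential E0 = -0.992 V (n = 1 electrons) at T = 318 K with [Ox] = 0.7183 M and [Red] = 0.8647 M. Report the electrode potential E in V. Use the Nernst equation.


Apply the Nernst equation: E = E0 + (RT/nF)*ln([Ox]/[Red])
Step 1: RT/nF = 8.314*318/(1*96485) = 0.02740169 V
Step 2: [Ox]/[Red] = 0.7183/0.8647 = 0.830693
Step 3: ln(0.830693) = -0.185495
Step 4: correction = 0.02740169 * -0.185495 = -0.0051 V
E = -0.992 + -0.0051 = -0.9971 V

-0.9971 V


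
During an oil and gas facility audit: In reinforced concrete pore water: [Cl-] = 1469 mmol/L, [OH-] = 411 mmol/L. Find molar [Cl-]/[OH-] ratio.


Threshold parameter = [Cl-] / [OH-] (molar basis; both in mmol/L, so units cancel)
Ratio = 1469 / 411 = 3.57

3.57


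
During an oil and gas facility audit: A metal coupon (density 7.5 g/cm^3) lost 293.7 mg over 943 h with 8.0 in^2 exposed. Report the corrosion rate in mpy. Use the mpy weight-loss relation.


Apply the mpy weight-loss relation: CR = 534 * W / (D * A * T)
Numerator: 534 * 293.7 = 156835.8
Denominator: 7.5 * 8.0 * 943 = 56580.0
CR = 156835.8 / 56580.0 = 2.77193 mpy

2.77193 mpy


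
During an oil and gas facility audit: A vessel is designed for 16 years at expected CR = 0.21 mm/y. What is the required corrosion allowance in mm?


Corrosion allowance = CR × design life
CA = 0.21 * 16 = 3.36 mm

3.36 mm


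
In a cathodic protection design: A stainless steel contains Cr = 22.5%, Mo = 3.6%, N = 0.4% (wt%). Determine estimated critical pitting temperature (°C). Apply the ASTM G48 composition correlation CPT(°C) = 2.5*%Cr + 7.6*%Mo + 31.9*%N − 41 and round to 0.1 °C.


Apply the ASTM G48 empirical CPT estimate: CPT(°C) = 2.5*%Cr + 7.6*%Mo + 31.9*%N − 41
2.5*22.5 = 56.25; 7.6*3.6 = 27.36; 31.9*0.4 = 12.76
CPT = 56.25 + 27.36 + 12.76 − 41 = 55.37 °C
Rounded to 0.1 °C: CPT ≈ 55.4 °C

55.4 °C


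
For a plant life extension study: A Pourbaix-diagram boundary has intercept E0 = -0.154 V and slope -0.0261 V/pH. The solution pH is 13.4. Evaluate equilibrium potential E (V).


Apply the Pourbaix line equation: E = E0 + slope*pH
E = -0.154 + (-0.0261)*13.4 = -0.154 + (-0.34974) = -0.50374 V
Rounded to 3 decimal places: E = -0.504 V

-0.504 V


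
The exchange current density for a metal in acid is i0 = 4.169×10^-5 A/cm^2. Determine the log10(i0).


i0 = 4.169×10^-5 A/cm^2
log10(i0) = -4.38

-4.38


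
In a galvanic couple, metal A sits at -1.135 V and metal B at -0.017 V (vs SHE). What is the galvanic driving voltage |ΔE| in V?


Driving voltage is the absolute potential difference.
|ΔE| = |-1.135 − (-0.017)| = 1.118 V

1.118 V


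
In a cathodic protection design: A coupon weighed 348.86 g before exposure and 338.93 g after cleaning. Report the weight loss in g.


Weight loss = initial − final
WL = 348.86 − 338.93 = 9.93 g

9.93 g


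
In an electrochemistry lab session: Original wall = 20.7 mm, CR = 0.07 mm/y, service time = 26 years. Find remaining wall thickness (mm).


Remaining wall = original − CR × time
t = 20.7 − 0.07*26 = 20.7 − 1.82 = 18.88 mm

18.88 mm


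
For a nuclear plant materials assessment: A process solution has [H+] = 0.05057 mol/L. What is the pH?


pH = −log10[H+]
pH = −log10(0.05057) = 1.3

1.3


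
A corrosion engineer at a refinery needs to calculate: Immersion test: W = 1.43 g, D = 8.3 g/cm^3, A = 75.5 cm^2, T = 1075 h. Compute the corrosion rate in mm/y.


Apply the mm/y weight-loss relation: CR = 87600 * W / (D * A * T)
Numerator: 87600 * 1.43 = 125268.0
Denominator: 8.3 * 75.5 * 1075 = 673648.75
CR = 125268.0 / 673648.75 = 0.185954 mm/y

0.185954 mm/y


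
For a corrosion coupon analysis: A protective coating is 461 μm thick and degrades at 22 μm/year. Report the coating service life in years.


Service life = thickness / degradation rate
Life = 461 / 22 = 21.0 years

21.0 years


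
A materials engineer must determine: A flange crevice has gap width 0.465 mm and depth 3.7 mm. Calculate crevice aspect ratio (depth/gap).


Aspect ratio = depth / gap
Ratio = 3.7 / 0.465 = 8.0

8.0


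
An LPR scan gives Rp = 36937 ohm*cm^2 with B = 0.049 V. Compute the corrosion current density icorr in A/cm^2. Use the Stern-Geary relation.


Apply the Stern-Geary relation: icorr = B / Rp
icorr = 0.049 / 36937 = 1.327×10^-6 A/cm^2

1.327×10^-6 A/cm^2


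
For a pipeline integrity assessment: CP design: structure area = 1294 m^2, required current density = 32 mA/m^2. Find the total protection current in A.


I = area * current density, then convert mA → A (÷1000)
I = 1294 * 32 / 1000 = 41.41 A

41.41 A


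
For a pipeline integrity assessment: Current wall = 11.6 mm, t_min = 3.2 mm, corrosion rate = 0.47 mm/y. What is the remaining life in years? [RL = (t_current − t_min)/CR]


Apply the remaining-life relation: RL = (t_current − t_min) / CR
RL = (11.6 − 3.2) / 0.47 = 8.4 / 0.47 = 17.9 years

17.9 years


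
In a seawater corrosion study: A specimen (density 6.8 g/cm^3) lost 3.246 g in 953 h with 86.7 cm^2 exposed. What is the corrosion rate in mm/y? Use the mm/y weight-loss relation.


Apply the mm/y weight-loss relation: CR = 87600 * W / (D * A * T)
Numerator: 87600 * 3.246 = 284349.6
Denominator: 6.8 * 86.7 * 953 = 561850.68
CR = 284349.6 / 561850.68 = 0.50609 mm/y

0.50609 mm/y


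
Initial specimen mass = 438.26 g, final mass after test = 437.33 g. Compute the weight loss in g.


Weight loss = initial − final
WL = 438.26 − 437.33 = 0.93 g

0.93 g


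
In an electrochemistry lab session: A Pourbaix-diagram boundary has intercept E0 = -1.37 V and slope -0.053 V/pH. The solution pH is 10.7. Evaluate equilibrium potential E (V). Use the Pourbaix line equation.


Apply the Pourbaix line equation: E = E0 + slope*pH
E = -1.37 + (-0.053)*10.7 = -1.37 + (-0.5671) = -1.9371 V
Rounded to 3 decimal places: E = -1.937 V

-1.937 V


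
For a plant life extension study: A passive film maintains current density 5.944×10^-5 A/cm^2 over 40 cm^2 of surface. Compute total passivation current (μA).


I = i_pass * A, then convert A → μA (×10^6)
I = 5.944×10^-5 * 40 * 10^6 = 2377.6 μA

2377.6 μA


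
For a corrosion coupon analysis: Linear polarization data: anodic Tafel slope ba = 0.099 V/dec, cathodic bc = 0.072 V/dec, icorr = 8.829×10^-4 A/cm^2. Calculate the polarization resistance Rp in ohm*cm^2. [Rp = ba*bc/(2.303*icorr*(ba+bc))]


Apply the Stern-Geary equation: Rp = ba*bc / (2.303*icorr*(ba+bc))
ba*bc = 0.099*0.072 = 0.007128
ba+bc = 0.171; 2.303*icorr*(ba+bc) = 2.303*8.829×10^-4*0.171 = 3.476975×10^-4
Rp = 0.007128 / 3.476975×10^-4 = 20.5 ohm*cm^2

20.5 ohm*cm^2


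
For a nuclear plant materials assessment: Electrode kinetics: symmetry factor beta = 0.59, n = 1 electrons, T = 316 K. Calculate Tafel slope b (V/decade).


Apply the Tafel slope relation: b = 2.303*R*T/(beta*n*F)
Numerator: 2.303 * 8.314 * 316 = 6050.5
Denominator: 0.59 * 1 * 96485 = 56926.15
b = 6050.5 / 56926.15 = 0.106 V/decade

0.106 V/decade


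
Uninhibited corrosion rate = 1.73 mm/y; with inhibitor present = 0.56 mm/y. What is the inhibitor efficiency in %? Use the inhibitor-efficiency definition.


Apply the inhibitor-efficiency definition: IE = (CR_blank − CR_inh)/CR_blank × 100
IE = (1.73 − 0.56) / 1.73 × 100
IE = 1.17 / 1.73 × 100 = 67.6 %

67.6 %


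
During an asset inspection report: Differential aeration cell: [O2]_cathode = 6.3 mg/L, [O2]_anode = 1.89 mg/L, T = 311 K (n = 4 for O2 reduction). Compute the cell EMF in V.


Apply the Nernst concentration-cell relation: E = (RT/nF)*ln(C_cathode/C_anode)
RT/nF = 8.314*311/(4*96485) = 0.00669963 V
ln(6.3/1.89) = 1.20397
E = 0.00669963 * 1.20397 = 0.00807 V

0.00807 V


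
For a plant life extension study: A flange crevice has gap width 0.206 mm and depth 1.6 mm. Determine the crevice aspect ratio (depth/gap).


Aspect ratio = depth / gap
Ratio = 1.6 / 0.206 = 7.8

7.8


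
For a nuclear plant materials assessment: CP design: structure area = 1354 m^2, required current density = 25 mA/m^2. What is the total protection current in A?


I = area * current density, then convert mA → A (÷1000)
I = 1354 * 25 / 1000 = 33.85 A

33.85 A


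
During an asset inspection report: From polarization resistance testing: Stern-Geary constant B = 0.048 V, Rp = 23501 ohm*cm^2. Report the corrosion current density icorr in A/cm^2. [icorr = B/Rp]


Apply the Stern-Geary relation: icorr = B / Rp
icorr = 0.048 / 23501 = 2.042×10^-6 A/cm^2

2.042×10^-6 A/cm^2


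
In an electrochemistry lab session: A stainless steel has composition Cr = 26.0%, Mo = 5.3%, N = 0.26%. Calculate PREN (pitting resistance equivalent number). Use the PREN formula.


Apply the PREN formula: PREN = Cr + 3.3*Mo + 16*N
PREN = 26.0 + 3.3*5.3 + 16*0.26
PREN = 26.0 + 17.49 + 4.16 = 47.65

47.65


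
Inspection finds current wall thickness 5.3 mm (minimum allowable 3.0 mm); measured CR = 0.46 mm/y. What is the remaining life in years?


Apply the remaining-life relation: RL = (t_current − t_min) / CR
RL = (5.3 − 3.0) / 0.46 = 2.3 / 0.46 = 5.0 years

5.0 years


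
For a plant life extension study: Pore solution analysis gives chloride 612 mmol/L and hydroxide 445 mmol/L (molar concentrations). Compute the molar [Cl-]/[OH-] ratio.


Threshold parameter = [Cl-] / [OH-] (molar basis; both in mmol/L, so units cancel)
Ratio = 612 / 445 = 1.38

1.38


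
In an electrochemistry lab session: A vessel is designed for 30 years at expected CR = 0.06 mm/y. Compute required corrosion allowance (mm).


Corrosion allowance = CR × design life
CA = 0.06 * 30 = 1.8 mm

1.8 mm


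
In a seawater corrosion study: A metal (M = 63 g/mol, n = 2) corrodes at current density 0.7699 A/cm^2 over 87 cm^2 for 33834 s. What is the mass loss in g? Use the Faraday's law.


Apply Faraday's law: m = i*A*t*M / (n*F)
Total charge passed Q = i*A*t = 0.7699*87*33834 = 2266245.3042 C
m = Q*M/(n*F) = 2266245.3042*63/(2*96485) = 739.87384 g

739.87384 g


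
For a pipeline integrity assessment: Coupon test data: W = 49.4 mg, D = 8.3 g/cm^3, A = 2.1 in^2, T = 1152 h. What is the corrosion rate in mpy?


Apply the mpy weight-loss relation: CR = 534 * W / (D * A * T)
Numerator: 534 * 49.4 = 26379.6
Denominator: 8.3 * 2.1 * 1152 = 20079.36
CR = 26379.6 / 20079.36 = 1.314 mpy

1.314 mpy


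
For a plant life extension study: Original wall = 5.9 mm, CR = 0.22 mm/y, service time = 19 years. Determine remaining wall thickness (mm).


Remaining wall = original − CR × time
t = 5.9 − 0.22*19 = 5.9 − 4.18 = 1.72 mm

1.72 mm


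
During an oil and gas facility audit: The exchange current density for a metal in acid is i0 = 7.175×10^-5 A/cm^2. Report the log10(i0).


i0 = 7.175×10^-5 A/cm^2
log10(i0) = -4.144

-4.144


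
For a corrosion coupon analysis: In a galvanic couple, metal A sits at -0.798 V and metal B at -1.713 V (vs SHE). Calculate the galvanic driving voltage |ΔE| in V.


Driving voltage is the absolute potential difference.
|ΔE| = |-0.798 − (-1.713)| = 0.915 V

0.915 V


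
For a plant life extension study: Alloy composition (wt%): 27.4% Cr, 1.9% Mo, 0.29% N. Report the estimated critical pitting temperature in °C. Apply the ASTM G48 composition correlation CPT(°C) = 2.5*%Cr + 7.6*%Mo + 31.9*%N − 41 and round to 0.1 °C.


Apply the ASTM G48 empirical CPT estimate: CPT(°C) = 2.5*%Cr + 7.6*%Mo + 31.9*%N − 41
2.5*27.4 = 68.5; 7.6*1.9 = 14.44; 31.9*0.29 = 9.251
CPT = 68.5 + 14.44 + 9.251 − 41 = 51.191 °C
Rounded to 0.1 °C: CPT ≈ 51.2 °C

51.2 °C


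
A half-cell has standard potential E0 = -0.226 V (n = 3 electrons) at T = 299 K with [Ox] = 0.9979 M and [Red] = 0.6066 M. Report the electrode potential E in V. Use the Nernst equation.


Apply the Nernst equation: E = E0 + (RT/nF)*ln([Ox]/[Red])
Step 1: RT/nF = 8.314*299/(3*96485) = 0.00858816 V
Step 2: [Ox]/[Red] = 0.9979/0.6066 = 1.645071
Step 3: ln(1.645071) = 0.497784
Step 4: correction = 0.00858816 * 0.497784 = 0.0043 V
E = -0.226 + 0.0043 = -0.2217 V

-0.2217 V


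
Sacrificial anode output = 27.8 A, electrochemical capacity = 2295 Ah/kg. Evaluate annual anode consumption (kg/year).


Annual consumption = current * hours per year / capacity
Rate = 27.8 * 8760 / 2295 = 106.1 kg/year

106.1 kg/year


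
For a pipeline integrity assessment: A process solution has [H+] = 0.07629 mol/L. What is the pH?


pH = −log10[H+]
pH = −log10(0.07629) = 1.12

1.12


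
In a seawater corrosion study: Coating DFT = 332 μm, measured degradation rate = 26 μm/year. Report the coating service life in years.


Service life = thickness / degradation rate
Life = 332 / 26 = 12.8 years

12.8 years


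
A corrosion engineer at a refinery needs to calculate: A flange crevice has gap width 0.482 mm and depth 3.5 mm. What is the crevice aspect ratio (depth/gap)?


Aspect ratio = depth / gap
Ratio = 3.5 / 0.482 = 7.3

7.3


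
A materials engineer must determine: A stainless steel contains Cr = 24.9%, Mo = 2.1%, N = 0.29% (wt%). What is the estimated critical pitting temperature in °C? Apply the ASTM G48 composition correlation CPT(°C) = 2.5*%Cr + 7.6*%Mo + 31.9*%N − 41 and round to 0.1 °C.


Apply the ASTM G48 empirical CPT estimate: CPT(°C) = 2.5*%Cr + 7.6*%Mo + 31.9*%N − 41
2.5*24.9 = 62.25; 7.6*2.1 = 15.96; 31.9*0.29 = 9.251
CPT = 62.25 + 15.96 + 9.251 − 41 = 46.461 °C
Rounded to 0.1 °C: CPT ≈ 46.5 °C

46.5 °C


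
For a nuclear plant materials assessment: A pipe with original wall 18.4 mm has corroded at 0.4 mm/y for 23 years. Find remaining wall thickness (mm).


Remaining wall = original − CR × time
t = 18.4 − 0.4*23 = 18.4 − 9.2 = 9.2 mm

9.2 mm


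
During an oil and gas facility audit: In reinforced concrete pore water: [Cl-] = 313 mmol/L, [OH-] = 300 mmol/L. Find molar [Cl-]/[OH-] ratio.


Threshold parameter = [Cl-] / [OH-] (molar basis; both in mmol/L, so units cancel)
Ratio = 313 / 300 = 1.04

1.04


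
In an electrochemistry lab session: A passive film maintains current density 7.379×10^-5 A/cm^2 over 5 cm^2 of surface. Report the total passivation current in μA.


I = i_pass * A, then convert A → μA (×10^6)
I = 7.379×10^-5 * 5 * 10^6 = 368.95 μA

368.95 μA


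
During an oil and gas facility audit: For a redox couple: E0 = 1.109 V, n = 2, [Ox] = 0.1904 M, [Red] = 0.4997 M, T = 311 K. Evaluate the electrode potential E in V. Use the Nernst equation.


Apply the Nernst equation: E = E0 + (RT/nF)*ln([Ox]/[Red])
Step 1: RT/nF = 8.314*311/(2*96485) = 0.01339925 V
Step 2: [Ox]/[Red] = 0.1904/0.4997 = 0.381029
Step 3: ln(0.381029) = -0.96488
Step 4: correction = 0.01339925 * -0.96488 = -0.0129 V
E = 1.109 + -0.0129 = 1.0961 V

1.0961 V


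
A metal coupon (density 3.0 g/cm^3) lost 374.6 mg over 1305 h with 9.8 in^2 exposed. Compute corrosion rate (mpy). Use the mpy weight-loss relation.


Apply the mpy weight-loss relation: CR = 534 * W / (D * A * T)
Numerator: 534 * 374.6 = 200036.4
Denominator: 3.0 * 9.8 * 1305 = 38367.0
CR = 200036.4 / 38367.0 = 5.2138 mpy

5.2138 mpy


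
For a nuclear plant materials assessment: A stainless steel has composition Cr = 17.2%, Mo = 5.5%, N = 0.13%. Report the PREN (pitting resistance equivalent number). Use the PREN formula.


Apply the PREN formula: PREN = Cr + 3.3*Mo + 16*N
PREN = 17.2 + 3.3*5.5 + 16*0.13
PREN = 17.2 + 18.15 + 2.08 = 37.43

37.43


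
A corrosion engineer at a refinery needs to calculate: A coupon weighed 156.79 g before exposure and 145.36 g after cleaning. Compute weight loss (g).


Weight loss = initial − final
WL = 156.79 − 145.36 = 11.43 g

11.43 g


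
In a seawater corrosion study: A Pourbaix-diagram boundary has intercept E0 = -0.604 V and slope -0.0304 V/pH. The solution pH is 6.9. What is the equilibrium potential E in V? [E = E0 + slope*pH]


Apply the Pourbaix line equation: E = E0 + slope*pH
E = -0.604 + (-0.0304)*6.9 = -0.604 + (-0.20976) = -0.81376 V
Rounded to 4 decimal places: E = -0.8138 V

-0.8138 V


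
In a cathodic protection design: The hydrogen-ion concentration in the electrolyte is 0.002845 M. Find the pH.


pH = −log10[H+]
pH = −log10(0.002845) = 2.55

2.55


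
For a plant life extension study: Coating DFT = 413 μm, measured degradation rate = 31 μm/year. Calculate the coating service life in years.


Service life = thickness / degradation rate
Life = 413 / 31 = 13.3 years

13.3 years


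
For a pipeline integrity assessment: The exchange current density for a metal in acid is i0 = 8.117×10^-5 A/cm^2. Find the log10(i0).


i0 = 8.117×10^-5 A/cm^2
log10(i0) = -4.091

-4.091


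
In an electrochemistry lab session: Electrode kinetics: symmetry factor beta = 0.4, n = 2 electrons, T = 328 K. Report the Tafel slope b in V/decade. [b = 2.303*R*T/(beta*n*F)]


Apply the Tafel slope relation: b = 2.303*R*T/(beta*n*F)
Numerator: 2.303 * 8.314 * 328 = 6280.26
Denominator: 0.4 * 2 * 96485 = 77188.0
b = 6280.26 / 77188.0 = 0.0814 V/decade

0.0814 V/decade


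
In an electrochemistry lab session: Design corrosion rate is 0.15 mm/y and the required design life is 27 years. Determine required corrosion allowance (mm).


Corrosion allowance = CR × design life
CA = 0.15 * 27 = 4.05 mm

4.05 mm


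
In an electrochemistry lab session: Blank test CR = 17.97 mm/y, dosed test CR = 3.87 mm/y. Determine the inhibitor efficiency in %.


Apply the inhibitor-efficiency definition: IE = (CR_blank − CR_inh)/CR_blank × 100
IE = (17.97 − 3.87) / 17.97 × 100
IE = 14.1 / 17.97 × 100 = 78.5 %

78.5 %


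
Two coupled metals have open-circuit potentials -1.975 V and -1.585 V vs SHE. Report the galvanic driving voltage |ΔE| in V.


Driving voltage is the absolute potential difference.
|ΔE| = |-1.975 − (-1.585)| = 0.39 V

0.39 V


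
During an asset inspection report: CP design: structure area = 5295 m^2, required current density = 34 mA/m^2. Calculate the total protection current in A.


I = area * current density, then convert mA → A (÷1000)
I = 5295 * 34 / 1000 = 180.03 A

180.03 A


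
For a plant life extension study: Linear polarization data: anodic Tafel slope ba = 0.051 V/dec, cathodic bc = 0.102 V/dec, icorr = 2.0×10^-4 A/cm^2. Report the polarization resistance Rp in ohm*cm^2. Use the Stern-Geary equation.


Apply the Stern-Geary equation: Rp = ba*bc / (2.303*icorr*(ba+bc))
ba*bc = 0.051*0.102 = 0.005202
ba+bc = 0.153; 2.303*icorr*(ba+bc) = 2.303*2.0×10^-4*0.153 = 7.04718×10^-5
Rp = 0.005202 / 7.04718×10^-5 = 73.82 ohm*cm^2

73.82 ohm*cm^2


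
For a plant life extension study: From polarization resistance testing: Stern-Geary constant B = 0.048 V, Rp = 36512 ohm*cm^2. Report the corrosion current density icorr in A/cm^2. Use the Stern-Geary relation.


Apply the Stern-Geary relation: icorr = B / Rp
icorr = 0.048 / 36512 = 1.315×10^-6 A/cm^2

1.315×10^-6 A/cm^2


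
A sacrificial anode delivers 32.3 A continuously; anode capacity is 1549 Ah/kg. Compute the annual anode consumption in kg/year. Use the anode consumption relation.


Annual consumption = current * hours per year / capacity
Rate = 32.3 * 8760 / 1549 = 182.7 kg/year

182.7 kg/year


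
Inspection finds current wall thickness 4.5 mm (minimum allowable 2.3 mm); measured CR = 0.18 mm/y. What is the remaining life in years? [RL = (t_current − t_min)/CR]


Apply the remaining-life relation: RL = (t_current − t_min) / CR
RL = (4.5 − 2.3) / 0.18 = 2.2 / 0.18 = 12.2 years

12.2 years


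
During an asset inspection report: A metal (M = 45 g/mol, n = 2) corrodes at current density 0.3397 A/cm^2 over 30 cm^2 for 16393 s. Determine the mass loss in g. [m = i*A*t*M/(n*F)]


Apply Faraday's law: m = i*A*t*M / (n*F)
Total charge passed Q = i*A*t = 0.3397*30*16393 = 167061.063 C
m = Q*M/(n*F) = 167061.063*45/(2*96485) = 38.958 g

38.958 g


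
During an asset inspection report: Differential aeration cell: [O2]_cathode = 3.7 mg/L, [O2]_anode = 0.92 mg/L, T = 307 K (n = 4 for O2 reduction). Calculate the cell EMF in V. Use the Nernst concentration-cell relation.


Apply the Nernst concentration-cell relation: E = (RT/nF)*ln(C_cathode/C_anode)
RT/nF = 8.314*307/(4*96485) = 0.00661346 V
ln(3.7/0.92) = 1.39171
E = 0.00661346 * 1.39171 = 0.0092 V

0.0092 V


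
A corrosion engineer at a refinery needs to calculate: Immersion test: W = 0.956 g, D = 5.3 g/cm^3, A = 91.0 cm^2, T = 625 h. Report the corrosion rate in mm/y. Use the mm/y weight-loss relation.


Apply the mm/y weight-loss relation: CR = 87600 * W / (D * A * T)
Numerator: 87600 * 0.956 = 83745.6
Denominator: 5.3 * 91.0 * 625 = 301437.5
CR = 83745.6 / 301437.5 = 0.27782 mm/y

0.27782 mm/y


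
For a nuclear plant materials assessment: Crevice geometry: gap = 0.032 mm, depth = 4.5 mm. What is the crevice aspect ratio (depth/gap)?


Aspect ratio = depth / gap
Ratio = 4.5 / 0.032 = 140.6

140.6


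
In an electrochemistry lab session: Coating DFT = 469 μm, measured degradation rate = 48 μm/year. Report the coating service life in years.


Service life = thickness / degradation rate
Life = 469 / 48 = 9.8 years

9.8 years


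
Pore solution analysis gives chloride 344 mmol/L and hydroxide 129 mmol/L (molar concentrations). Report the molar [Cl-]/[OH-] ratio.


Threshold parameter = [Cl-] / [OH-] (molar basis; both in mmol/L, so units cancel)
Ratio = 344 / 129 = 2.67

2.67


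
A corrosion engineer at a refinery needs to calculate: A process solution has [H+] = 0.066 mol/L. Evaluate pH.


pH = −log10[H+]
pH = −log10(0.066) = 1.18

1.18


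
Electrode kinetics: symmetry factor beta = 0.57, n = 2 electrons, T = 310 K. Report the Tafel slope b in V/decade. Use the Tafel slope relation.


Apply the Tafel slope relation: b = 2.303*R*T/(beta*n*F)
Numerator: 2.303 * 8.314 * 310 = 5935.61
Denominator: 0.57 * 2 * 96485 = 109992.9
b = 5935.61 / 109992.9 = 0.054 V/decade

0.054 V/decade


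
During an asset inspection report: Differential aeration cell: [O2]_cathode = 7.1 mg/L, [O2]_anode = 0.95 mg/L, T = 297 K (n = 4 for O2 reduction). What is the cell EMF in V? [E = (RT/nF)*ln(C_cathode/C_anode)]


Apply the Nernst concentration-cell relation: E = (RT/nF)*ln(C_cathode/C_anode)
RT/nF = 8.314*297/(4*96485) = 0.00639804 V
ln(7.1/0.95) = 2.01139
E = 0.00639804 * 2.01139 = 0.01287 V

0.01287 V


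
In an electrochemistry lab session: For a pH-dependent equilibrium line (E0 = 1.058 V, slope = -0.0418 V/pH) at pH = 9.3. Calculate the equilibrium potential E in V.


Apply the Pourbaix line equation: E = E0 + slope*pH
E = 1.058 + (-0.0418)*9.3 = 1.058 + (-0.38874) = 0.66926 V
Rounded to 4 decimal places: E = 0.6693 V

0.6693 V


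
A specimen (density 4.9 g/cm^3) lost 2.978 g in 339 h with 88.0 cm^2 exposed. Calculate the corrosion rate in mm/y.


Apply the mm/y weight-loss relation: CR = 87600 * W / (D * A * T)
Numerator: 87600 * 2.978 = 260872.8
Denominator: 4.9 * 88.0 * 339 = 146176.8
CR = 260872.8 / 146176.8 = 1.78464 mm/y

1.78464 mm/y


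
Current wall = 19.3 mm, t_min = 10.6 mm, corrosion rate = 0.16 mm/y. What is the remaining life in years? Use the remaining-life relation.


Apply the remaining-life relation: RL = (t_current − t_min) / CR
RL = (19.3 − 10.6) / 0.16 = 8.7 / 0.16 = 54.4 years

54.4 years


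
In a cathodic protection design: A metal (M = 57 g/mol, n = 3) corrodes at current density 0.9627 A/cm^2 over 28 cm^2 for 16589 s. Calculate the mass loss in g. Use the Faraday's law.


Apply Faraday's law: m = i*A*t*M / (n*F)
Total charge passed Q = i*A*t = 0.9627*28*16589 = 447166.4484 C
m = Q*M/(n*F) = 447166.4484*57/(3*96485) = 88.057 g

88.057 g


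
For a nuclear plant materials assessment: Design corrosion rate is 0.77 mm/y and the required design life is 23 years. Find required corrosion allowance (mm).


Corrosion allowance = CR × design life
CA = 0.77 * 23 = 17.71 mm

17.71 mm


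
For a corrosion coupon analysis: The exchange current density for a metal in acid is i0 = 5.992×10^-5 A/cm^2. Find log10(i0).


i0 = 5.992×10^-5 A/cm^2
log10(i0) = -4.222

-4.222


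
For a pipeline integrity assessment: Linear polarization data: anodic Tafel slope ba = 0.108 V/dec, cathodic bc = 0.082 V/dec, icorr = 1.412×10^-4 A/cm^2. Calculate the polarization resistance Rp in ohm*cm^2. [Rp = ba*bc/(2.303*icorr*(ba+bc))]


Apply the Stern-Geary equation: Rp = ba*bc / (2.303*icorr*(ba+bc))
ba*bc = 0.108*0.082 = 0.008856
ba+bc = 0.19; 2.303*icorr*(ba+bc) = 2.303*1.412×10^-4*0.19 = 6.1784884×10^-5
Rp = 0.008856 / 6.1784884×10^-5 = 143.34 ohm*cm^2

143.34 ohm*cm^2


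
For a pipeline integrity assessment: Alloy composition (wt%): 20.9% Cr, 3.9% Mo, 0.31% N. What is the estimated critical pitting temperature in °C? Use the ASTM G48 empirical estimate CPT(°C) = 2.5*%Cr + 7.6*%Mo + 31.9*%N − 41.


Apply the ASTM G48 empirical CPT estimate: CPT(°C) = 2.5*%Cr + 7.6*%Mo + 31.9*%N − 41
2.5*20.9 = 52.25; 7.6*3.9 = 29.64; 31.9*0.31 = 9.889
CPT = 52.25 + 29.64 + 9.889 − 41 = 50.779 °C
Rounded to 0.1 °C: CPT ≈ 50.8 °C

50.8 °C


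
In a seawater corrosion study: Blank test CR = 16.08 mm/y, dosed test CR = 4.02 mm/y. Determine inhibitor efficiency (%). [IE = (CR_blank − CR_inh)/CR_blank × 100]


Apply the inhibitor-efficiency definition: IE = (CR_blank − CR_inh)/CR_blank × 100
IE = (16.08 − 4.02) / 16.08 × 100
IE = 12.06 / 16.08 × 100 = 75.0 %

75.0 %


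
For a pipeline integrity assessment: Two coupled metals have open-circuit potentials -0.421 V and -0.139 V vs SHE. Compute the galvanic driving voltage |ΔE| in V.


Driving voltage is the absolute potential difference.
|ΔE| = |-0.421 − (-0.139)| = 0.282 V

0.282 V


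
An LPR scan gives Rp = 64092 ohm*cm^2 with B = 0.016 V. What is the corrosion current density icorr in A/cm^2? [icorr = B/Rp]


Apply the Stern-Geary relation: icorr = B / Rp
icorr = 0.016 / 64092 = 2.496×10^-7 A/cm^2

2.496×10^-7 A/cm^2


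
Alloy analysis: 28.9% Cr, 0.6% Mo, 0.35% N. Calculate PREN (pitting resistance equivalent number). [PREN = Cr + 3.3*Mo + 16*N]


Apply the PREN formula: PREN = Cr + 3.3*Mo + 16*N
PREN = 28.9 + 3.3*0.6 + 16*0.35
PREN = 28.9 + 1.98 + 5.6 = 36.48

36.48


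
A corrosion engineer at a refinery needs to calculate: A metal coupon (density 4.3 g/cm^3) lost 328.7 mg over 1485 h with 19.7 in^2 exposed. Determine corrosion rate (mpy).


Apply the mpy weight-loss relation: CR = 534 * W / (D * A * T)
Numerator: 534 * 328.7 = 175525.8
Denominator: 4.3 * 19.7 * 1485 = 125794.35
CR = 175525.8 / 125794.35 = 1.3953 mpy

1.3953 mpy
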